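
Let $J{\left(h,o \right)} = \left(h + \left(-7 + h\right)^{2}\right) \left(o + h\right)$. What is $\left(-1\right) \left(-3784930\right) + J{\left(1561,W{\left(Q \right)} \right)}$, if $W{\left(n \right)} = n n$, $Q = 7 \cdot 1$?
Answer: $3894312900$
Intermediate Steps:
$Q = 7$
$W{\left(n \right)} = n^{2}$
$J{\left(h,o \right)} = \left(h + o\right) \left(h + \left(-7 + h\right)^{2}\right)$ ($J{\left(h,o \right)} = \left(h + \left(-7 + h\right)^{2}\right) \left(h + o\right) = \left(h + o\right) \left(h + \left(-7 + h\right)^{2}\right)$)
$\left(-1\right) \left(-3784930\right) + J{\left(1561,W{\left(Q \right)} \right)} = \left(-1\right) \left(-3784930\right) + \left(1561^{2} + 1561 \cdot 7^{2} + 1561 \left(-7 + 1561\right)^{2} + 7^{2} \left(-7 + 1561\right)^{2}\right) = 3784930 + \left(2436721 + 1561 \cdot 49 + 1561 \cdot 1554^{2} + 49 \cdot 1554^{2}\right) = 3784930 + \left(2436721 + 76489 + 1561 \cdot 2414916 + 49 \cdot 2414916\right) = 3784930 + \left(2436721 + 76489 + 3769683876 + 118330884\right) = 3784930 + 3890527970 = 3894312900$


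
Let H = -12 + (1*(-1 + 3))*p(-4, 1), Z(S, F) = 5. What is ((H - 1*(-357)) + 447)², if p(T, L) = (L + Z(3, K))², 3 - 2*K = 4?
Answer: 746496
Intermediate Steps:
K = -½ (K = 3/2 - ½*4 = 3/2 - 2 = -½ ≈ -0.50000)
p(T, L) = (5 + L)² (p(T, L) = (L + 5)² = (5 + L)²)
H = 60 (H = -12 + (1*(-1 + 3))*(5 + 1)² = -12 + (1*2)*6² = -12 + 2*36 = -12 + 72 = 60)
((H - 1*(-357)) + 447)² = ((60 - 1*(-357)) + 447)² = ((60 + 357) + 447)² = (417 + 447)² = 864² = 746496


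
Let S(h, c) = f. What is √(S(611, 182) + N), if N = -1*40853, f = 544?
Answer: I*√40309 ≈ 200.77*I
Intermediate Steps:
N = -40853
S(h, c) = 544
√(S(611, 182) + N) = √(544 - 40853) = √(-40309) = I*√40309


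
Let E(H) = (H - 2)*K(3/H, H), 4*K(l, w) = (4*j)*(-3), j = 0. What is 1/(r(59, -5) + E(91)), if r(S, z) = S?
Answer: 1/59 ≈ 0.016949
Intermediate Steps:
K(l, w) = 0 (K(l, w) = ((4*0)*(-3))/4 = (0*(-3))/4 = (¼)*0 = 0)
E(H) = 0 (E(H) = (H - 2)*0 = (-2 + H)*0 = 0)
1/(r(59, -5) + E(91)) = 1/(59 + 0) = 1/59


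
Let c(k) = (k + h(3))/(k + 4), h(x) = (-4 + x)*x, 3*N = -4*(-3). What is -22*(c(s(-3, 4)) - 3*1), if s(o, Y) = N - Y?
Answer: 165/2 ≈ 82.500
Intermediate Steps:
N = 4 (N = (-4*(-3))/3 = (⅓)*12 = 4)
h(x) = x*(-4 + x)
s(o, Y) = 4 - Y
c(k) = (-3 + k)/(4 + k) (c(k) = (k + 3*(-4 + 3))/(k + 4) = (k + 3*(-1))/(4 + k) = (k - 3)/(4 + k) = (-3 + k)/(4 + k))
-22*(c(s(-3, 4)) - 3*1) = -22*((-3 + (4 - 1*4))/(4 + (4 - 1*4)) - 3*1) = -22*((-3 + (4 - 4))/(4 + (4 - 4)) - 3) = -22*((-3 + 0)/(4 + 0) - 3) = -22*(-3/4 - 3) = -22*((¼)*(-3) - 3) = -22*(-¾ - 3) = -22*(-15/4) = 165/2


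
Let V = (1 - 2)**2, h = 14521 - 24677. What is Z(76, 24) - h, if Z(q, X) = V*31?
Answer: 10187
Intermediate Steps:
h = -10156
V = 1 (V = (-1)**2 = 1)
Z(q, X) = 31 (Z(q, X) = 1*31 = 31)
Z(76, 24) - h = 31 - 1*(-10156) = 31 + 10156 = 10187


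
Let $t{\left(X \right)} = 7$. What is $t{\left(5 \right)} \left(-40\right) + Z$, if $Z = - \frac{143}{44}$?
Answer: $- \frac{1133}{4} \approx -283.25$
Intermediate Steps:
$Z = - \frac{13}{4}$ ($Z = \left(-143\right) \frac{1}{44} = - \frac{13}{4} \approx -3.25$)
$t{\left(5 \right)} \left(-40\right) + Z = 7 \left(-40\right) - \frac{13}{4} = -280 - \frac{13}{4} = - \frac{1133}{4}$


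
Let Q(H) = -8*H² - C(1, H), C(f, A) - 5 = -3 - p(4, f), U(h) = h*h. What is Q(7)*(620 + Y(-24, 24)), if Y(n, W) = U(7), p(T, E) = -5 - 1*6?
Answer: -270945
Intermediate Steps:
p(T, E) = -11 (p(T, E) = -5 - 6 = -11)
U(h) = h²
Y(n, W) = 49 (Y(n, W) = 7² = 49)
C(f, A) = 13 (C(f, A) = 5 + (-3 - 1*(-11)) = 5 + (-3 + 11) = 5 + 8 = 13)
Q(H) = -13 - 8*H² (Q(H) = -8*H² - 1*13 = -8*H² - 13 = -13 - 8*H²)
Q(7)*(620 + Y(-24, 24)) = (-13 - 8*7²)*(620 + 49) = (-13 - 8*49)*669 = (-13 - 392)*669 = -405*669 = -270945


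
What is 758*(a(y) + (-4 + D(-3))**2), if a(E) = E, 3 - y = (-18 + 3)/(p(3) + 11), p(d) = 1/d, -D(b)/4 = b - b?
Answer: 261889/17 ≈ 15405.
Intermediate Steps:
D(b) = 0 (D(b) = -4*(b - b) = -4*0 = 0)
y = 147/34 (y = 3 - (-18 + 3)/(1/3 + 11) = 3 - (-15)/(1/3 + 11) = 3 - (-15)/34/3 = 3 - (-15)*3/34 = 3 - 1*(-45/34) = 3 + 45/34 = 147/34 ≈ 4.3235)
758*(a(y) + (-4 + D(-3))**2) = 758*(147/34 + (-4 + 0)**2) = 758*(147/34 + (-4)**2) = 758*(147/34 + 16) = 758*(691/34) = 261889/17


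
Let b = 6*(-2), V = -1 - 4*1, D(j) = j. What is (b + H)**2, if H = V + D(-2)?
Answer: 361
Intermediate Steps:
V = -5 (V = -1 - 4 = -5)
b = -12
H = -7 (H = -5 - 2 = -7)
(b + H)**2 = (-12 - 7)**2 = (-19)**2 = 361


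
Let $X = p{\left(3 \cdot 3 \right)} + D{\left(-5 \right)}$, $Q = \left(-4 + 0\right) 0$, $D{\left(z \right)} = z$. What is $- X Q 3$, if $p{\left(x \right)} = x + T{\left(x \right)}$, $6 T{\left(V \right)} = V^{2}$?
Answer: $0$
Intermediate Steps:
$T{\left(V \right)} = \frac{V^{2}}{6}$
$Q = 0$ ($Q = \left(-4\right) 0 = 0$)
$p{\left(x \right)} = x + \frac{x^{2}}{6}$
$X = \frac{35}{2}$ ($X = \frac{3 \cdot 3 \left(6 + 3 \cdot 3\right)}{6} - 5 = \frac{1}{6} \cdot 9 \left(6 + 9\right) - 5 = \frac{1}{6} \cdot 9 \cdot 15 - 5 = \frac{45}{2} - 5 = \frac{35}{2} \approx 17.5$)
$- X Q 3 = - \frac{35}{2} \cdot 0 \cdot 3 = - 0 \cdot 3 = \left(-1\right) 0 = 0$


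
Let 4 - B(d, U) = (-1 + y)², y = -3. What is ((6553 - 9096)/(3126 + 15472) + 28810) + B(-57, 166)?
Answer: 535582661/18598 ≈ 28798.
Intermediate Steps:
B(d, U) = -12 (B(d, U) = 4 - (-1 - 3)² = 4 - 1*(-4)² = 4 - 1*16 = 4 - 16 = -12)
((6553 - 9096)/(3126 + 15472) + 28810) + B(-57, 166) = ((6553 - 9096)/(3126 + 15472) + 28810) - 12 = (-2543/18598 + 28810) - 12 = 535805837/18598 - 12 = 535582661/18598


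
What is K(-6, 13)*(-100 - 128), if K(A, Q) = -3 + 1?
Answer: 456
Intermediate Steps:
K(A, Q) = -2
K(-6, 13)*(-100 - 128) = -2*(-100 - 128) = -2*(-228) = 456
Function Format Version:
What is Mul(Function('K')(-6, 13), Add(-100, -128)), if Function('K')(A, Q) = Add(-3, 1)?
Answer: 456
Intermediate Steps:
Function('K')(A, Q) = -2
Mul(Function('K')(-6, 13), Add(-100, -128)) = Mul(-2, Add(-100, -128)) = Mul(-2, -228) = 456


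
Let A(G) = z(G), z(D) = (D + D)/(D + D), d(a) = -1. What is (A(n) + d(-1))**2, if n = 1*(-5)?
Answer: 0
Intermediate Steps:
n = -5
z(D) = 1 (z(D) = (2*D)/((2*D)) = (2*D)*(1/(2*D)) = 1)
A(G) = 1
(A(n) + d(-1))**2 = (1 - 1)**2 = 0**2 = 0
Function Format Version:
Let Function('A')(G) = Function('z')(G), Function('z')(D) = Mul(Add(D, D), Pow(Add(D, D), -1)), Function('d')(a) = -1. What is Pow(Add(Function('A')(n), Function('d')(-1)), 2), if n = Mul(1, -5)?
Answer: 0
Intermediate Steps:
n = -5
Function('z')(D) = 1 (Function('z')(D) = Mul(Mul(2, D), Pow(Mul(2, D), -1)) = Mul(Mul(2, D), Mul(Rational(1, 2), Pow(D, -1))) = 1)
Function('A')(G) = 1
Pow(Add(Function('A')(n), Function('d')(-1)), 2) = Pow(Add(1, -1), 2) = Pow(0, 2) = 0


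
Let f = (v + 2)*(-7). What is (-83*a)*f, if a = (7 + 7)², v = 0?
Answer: 227752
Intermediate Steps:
a = 196 (a = 14² = 196)
f = -14 (f = (0 + 2)*(-7) = 2*(-7) = -14)
(-83*a)*f = -83*196*(-14) = -16268*(-14) = 227752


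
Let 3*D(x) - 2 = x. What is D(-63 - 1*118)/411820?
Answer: -179/1235460 ≈ -0.00014489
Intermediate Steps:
D(x) = ⅔ + x/3
D(-63 - 1*118)/411820 = (⅔ + (-63 - 1*118)/3)/411820 = (⅔ + (-63 - 118)/3)*(1/411820) = (⅔ + (⅓)*(-181))*(1/411820) = (⅔ - 181/3)*(1/411820) = -179/3*1/411820 = -179/1235460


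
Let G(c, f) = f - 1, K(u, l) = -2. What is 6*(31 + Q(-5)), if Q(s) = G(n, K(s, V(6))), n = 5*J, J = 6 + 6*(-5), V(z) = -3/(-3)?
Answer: 168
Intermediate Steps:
V(z) = 1 (V(z) = -3*(-⅓) = 1)
J = -24 (J = 6 - 30 = -24)
n = -120 (n = 5*(-24) = -120)
G(c, f) = -1 + f
Q(s) = -3 (Q(s) = -1 - 2 = -3)
6*(31 + Q(-5)) = 6*(31 - 3) = 6*28 = 168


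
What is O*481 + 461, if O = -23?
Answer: -10602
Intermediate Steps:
O*481 + 461 = -23*481 + 461 = -11063 + 461 = -10602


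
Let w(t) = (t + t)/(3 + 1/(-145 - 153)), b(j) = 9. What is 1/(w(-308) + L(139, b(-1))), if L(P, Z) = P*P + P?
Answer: 893/17194212 ≈ 5.1936e-5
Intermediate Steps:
L(P, Z) = P + P**2 (L(P, Z) = P**2 + P = P + P**2)
w(t) = 596*t/893 (w(t) = (2*t)/(3 + 1/(-298)) = (2*t)/(3 - 1/298) = (2*t)/(893/298) = (2*t)*(298/893) = 596*t/893)
1/(w(-308) + L(139, b(-1))) = 1/((596/893)*(-308) + 139*(1 + 139)) = 1/(-183568/893 + 139*140) = 1/(-183568/893 + 19460) = 1/(17194212/893) = 893/17194212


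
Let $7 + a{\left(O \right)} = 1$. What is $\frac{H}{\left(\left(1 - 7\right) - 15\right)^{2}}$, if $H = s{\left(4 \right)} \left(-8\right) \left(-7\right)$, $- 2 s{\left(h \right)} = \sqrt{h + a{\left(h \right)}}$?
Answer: $- \frac{4 i \sqrt{2}}{63} \approx - 0.089791 i$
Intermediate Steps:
$a{\left(O \right)} = -6$ ($a{\left(O \right)} = -7 + 1 = -6$)
$s{\left(h \right)} = - \frac{\sqrt{-6 + h}}{2}$ ($s{\left(h \right)} = - \frac{\sqrt{h - 6}}{2} = - \frac{\sqrt{-6 + h}}{2}$)
$H = - 28 i \sqrt{2}$ ($H = - \frac{\sqrt{-6 + 4}}{2} \left(-8\right) \left(-7\right) = - \frac{\sqrt{-2}}{2} \left(-8\right) \left(-7\right) = - \frac{i \sqrt{2}}{2} \left(-8\right) \left(-7\right) = 4 i \sqrt{2} \left(-7\right) = - 28 i \sqrt{2} \approx - 39.598 i$)
$\frac{H}{\left(\left(1 - 7\right) - 15\right)^{2}} = \frac{\left(-28\right) i \sqrt{2}}{\left(\left(1 - 7\right) - 15\right)^{2}} = \frac{\left(-28\right) i \sqrt{2}}{\left(-6 - 15\right)^{2}} = \frac{\left(-28\right) i \sqrt{2}}{\left(-21\right)^{2}} = \frac{\left(-28\right) i \sqrt{2}}{441} = - 28 i \sqrt{2} \cdot \frac{1}{441} = - \frac{4 i \sqrt{2}}{63}$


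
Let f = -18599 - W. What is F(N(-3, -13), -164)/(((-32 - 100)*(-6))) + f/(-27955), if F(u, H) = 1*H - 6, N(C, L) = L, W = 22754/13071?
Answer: 21740202881/48232774260 ≈ 0.45074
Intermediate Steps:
W = 22754/13071 (W = 22754*(1/13071) = 22754/13071 ≈ 1.7408)
f = -243130283/13071 (f = -18599 - 1*22754/13071 = -18599 - 22754/13071 = -243130283/13071 ≈ -18601.)
F(u, H) = -6 + H (F(u, H) = H - 6 = -6 + H)
F(N(-3, -13), -164)/(((-32 - 100)*(-6))) + f/(-27955) = (-6 - 164)/(((-32 - 100)*(-6))) - 243130283/13071/(-27955) = -170/((-132*(-6))) - 243130283/13071*(-1/27955) = -170/792 + 243130283/365399805 = -170*1/792 + 243130283/365399805 = -85/396 + 243130283/365399805 = 21740202881/48232774260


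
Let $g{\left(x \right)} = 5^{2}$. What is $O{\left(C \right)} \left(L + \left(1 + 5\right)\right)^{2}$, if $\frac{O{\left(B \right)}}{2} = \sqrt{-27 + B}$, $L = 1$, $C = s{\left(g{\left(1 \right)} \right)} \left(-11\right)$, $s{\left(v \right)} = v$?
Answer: $98 i \sqrt{302} \approx 1703.1 i$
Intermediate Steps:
$g{\left(x \right)} = 25$
$C = -275$ ($C = 25 \left(-11\right) = -275$)
$O{\left(B \right)} = 2 \sqrt{-27 + B}$
$O{\left(C \right)} \left(L + \left(1 + 5\right)\right)^{2} = 2 \sqrt{-27 - 275} \left(1 + \left(1 + 5\right)\right)^{2} = 2 \sqrt{-302} \left(1 + 6\right)^{2} = 2 i \sqrt{302} \cdot 7^{2} = 2 i \sqrt{302} \cdot 49 = 98 i \sqrt{302}$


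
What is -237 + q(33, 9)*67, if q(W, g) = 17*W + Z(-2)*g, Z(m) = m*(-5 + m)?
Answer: 45792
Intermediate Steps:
q(W, g) = 14*g + 17*W (q(W, g) = 17*W + (-2*(-5 - 2))*g = 17*W + (-2*(-7))*g = 17*W + 14*g = 14*g + 17*W)
-237 + q(33, 9)*67 = -237 + (14*9 + 17*33)*67 = -237 + (126 + 561)*67 = -237 + 687*67 = -237 + 46029 = 45792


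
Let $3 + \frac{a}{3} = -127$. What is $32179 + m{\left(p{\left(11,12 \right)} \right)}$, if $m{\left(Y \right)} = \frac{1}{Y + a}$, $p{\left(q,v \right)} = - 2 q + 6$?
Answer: $\frac{13064673}{406} \approx 32179.0$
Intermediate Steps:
$a = -390$ ($a = -9 + 3 \left(-127\right) = -9 - 381 = -390$)
$p{\left(q,v \right)} = 6 - 2 q$
$m{\left(Y \right)} = \frac{1}{-390 + Y}$ ($m{\left(Y \right)} = \frac{1}{Y - 390} = \frac{1}{-390 + Y}$)
$32179 + m{\left(p{\left(11,12 \right)} \right)} = 32179 + \frac{1}{-390 + \left(6 - 22\right)} = 32179 + \frac{1}{-390 - 16} = 32179 + \frac{1}{-406} = 32179 - \frac{1}{406} = \frac{13064673}{406}$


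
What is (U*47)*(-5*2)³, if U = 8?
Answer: -376000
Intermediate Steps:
(U*47)*(-5*2)³ = (8*47)*(-5*2)³ = 376*(-10)³ = 376*(-1000) = -376000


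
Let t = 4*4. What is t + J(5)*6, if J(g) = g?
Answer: 46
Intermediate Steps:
t = 16
t + J(5)*6 = 16 + 5*6 = 16 + 30 = 46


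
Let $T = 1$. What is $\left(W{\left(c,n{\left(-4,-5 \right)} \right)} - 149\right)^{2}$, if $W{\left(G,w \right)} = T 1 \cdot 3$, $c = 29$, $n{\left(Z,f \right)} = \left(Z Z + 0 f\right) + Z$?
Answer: $21316$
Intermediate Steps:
$n{\left(Z,f \right)} = Z + Z^{2}$ ($n{\left(Z,f \right)} = \left(Z^{2} + 0\right) + Z = Z^{2} + Z = Z + Z^{2}$)
$W{\left(G,w \right)} = 3$ ($W{\left(G,w \right)} = 1 \cdot 1 \cdot 3 = 1 \cdot 3 = 3$)
$\left(W{\left(c,n{\left(-4,-5 \right)} \right)} - 149\right)^{2} = \left(3 - 149\right)^{2} = \left(-146\right)^{2} = 21316$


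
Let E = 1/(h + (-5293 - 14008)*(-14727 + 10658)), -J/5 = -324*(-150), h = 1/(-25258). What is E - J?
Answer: 482028518176468258/1983656453401 ≈ 2.4300e+5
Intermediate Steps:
h = -1/25258 ≈ -3.9591e-5
J = -243000 (J = -(-1620)*(-150) = -5*48600 = -243000)
E = 25258/1983656453401 (E = 1/(-1/25258 + (-5293 - 14008)*(-14727 + 10658)) = 1/(-1/25258 - 19301*(-4069)) = 1/(-1/25258 + 78535769) = 1/(1983656453401/25258) = 25258/1983656453401 ≈ 1.2733e-8)
E - J = 25258/1983656453401 - 1*(-243000) = 25258/1983656453401 + 243000 = 482028518176468258/1983656453401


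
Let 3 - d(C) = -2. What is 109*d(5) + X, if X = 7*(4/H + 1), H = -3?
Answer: 1628/3 ≈ 542.67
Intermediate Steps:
d(C) = 5 (d(C) = 3 - 1*(-2) = 3 + 2 = 5)
X = -7/3 (X = 7*(4/(-3) + 1) = 7*(4*(-1/3) + 1) = 7*(-4/3 + 1) = 7*(-1/3) = -7/3 ≈ -2.3333)
109*d(5) + X = 109*5 - 7/3 = 545 - 7/3 = 1628/3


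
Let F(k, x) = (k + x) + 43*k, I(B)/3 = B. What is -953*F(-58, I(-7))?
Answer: 2452069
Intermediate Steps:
I(B) = 3*B
F(k, x) = x + 44*k
-953*F(-58, I(-7)) = -953*(3*(-7) + 44*(-58)) = -953*(-21 - 2552) = -953*(-2573) = 2452069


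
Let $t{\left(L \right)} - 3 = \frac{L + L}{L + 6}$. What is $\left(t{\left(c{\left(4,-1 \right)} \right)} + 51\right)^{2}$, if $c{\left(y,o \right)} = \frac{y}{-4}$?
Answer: $\frac{71824}{25} \approx 2873.0$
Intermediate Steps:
$c{\left(y,o \right)} = - \frac{y}{4}$ ($c{\left(y,o \right)} = y \left(- \frac{1}{4}\right) = - \frac{y}{4}$)
$t{\left(L \right)} = 3 + \frac{2 L}{6 + L}$ ($t{\left(L \right)} = 3 + \frac{L + L}{L + 6} = 3 + \frac{2 L}{6 + L}$)
$\left(t{\left(c{\left(4,-1 \right)} \right)} + 51\right)^{2} = \left(\frac{18 + 5 \left(\left(- \frac{1}{4}\right) 4\right)}{6 - 1} + 51\right)^{2} = \left(\frac{18 + 5 \left(-1\right)}{6 - 1} + 51\right)^{2} = \left(\frac{18 - 5}{5} + 51\right)^{2} = \left(\frac{1}{5} \cdot 13 + 51\right)^{2} = \left(\frac{13}{5} + 51\right)^{2} = \left(\frac{268}{5}\right)^{2} = \frac{71824}{25}$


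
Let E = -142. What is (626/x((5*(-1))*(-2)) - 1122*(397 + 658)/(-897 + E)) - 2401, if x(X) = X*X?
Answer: -65221243/51950 ≈ -1255.5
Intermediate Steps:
x(X) = X²
(626/x((5*(-1))*(-2)) - 1122*(397 + 658)/(-897 + E)) - 2401 = (626/(((5*(-1))*(-2))²) - 1122*(397 + 658)/(-897 - 142)) - 2401 = (626/((-5*(-2))²) - 1122/((-1039/1055))) - 2401 = (626/(10²) - 1122/((-1039*1/1055))) - 2401 = (626/100 - 1122/(-1039/1055)) - 2401 = (626*(1/100) - 1122*(-1055/1039)) - 2401 = (313/50 + 1183710/1039) - 2401 = 59510707/51950 - 2401 = -65221243/51950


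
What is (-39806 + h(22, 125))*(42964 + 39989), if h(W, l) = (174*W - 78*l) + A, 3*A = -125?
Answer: -3796731159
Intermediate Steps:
A = -125/3 (A = (1/3)*(-125) = -125/3 ≈ -41.667)
h(W, l) = -125/3 - 78*l + 174*W (h(W, l) = (174*W - 78*l) - 125/3 = (-78*l + 174*W) - 125/3 = -125/3 - 78*l + 174*W)
(-39806 + h(22, 125))*(42964 + 39989) = (-39806 + (-125/3 - 78*125 + 174*22))*(42964 + 39989) = (-39806 + (-125/3 - 9750 + 3828))*82953 = (-39806 - 17891/3)*82953 = -137309/3*82953 = -3796731159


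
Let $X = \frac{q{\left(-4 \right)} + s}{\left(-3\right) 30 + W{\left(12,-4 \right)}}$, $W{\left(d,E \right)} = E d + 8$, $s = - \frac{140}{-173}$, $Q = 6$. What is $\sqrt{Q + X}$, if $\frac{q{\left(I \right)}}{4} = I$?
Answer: $\frac{4 \sqrt{48342255}}{11245} \approx 2.4732$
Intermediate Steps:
$q{\left(I \right)} = 4 I$
$s = \frac{140}{173}$ ($s = \left(-140\right) \left(- \frac{1}{173}\right) = \frac{140}{173} \approx 0.80925$)
$W{\left(d,E \right)} = 8 + E d$
$X = \frac{1314}{11245}$ ($X = \frac{4 \left(-4\right) + \frac{140}{173}}{\left(-3\right) 30 + \left(8 - 48\right)} = \frac{-16 + \frac{140}{173}}{-90 + \left(8 - 48\right)} = - \frac{2628}{173 \left(-90 - 40\right)} = - \frac{2628}{173 \left(-130\right)} = \left(- \frac{2628}{173}\right) \left(- \frac{1}{130}\right) = \frac{1314}{11245} \approx 0.11685$)
$\sqrt{Q + X} = \sqrt{6 + \frac{1314}{11245}} = \sqrt{\frac{68784}{11245}} = \frac{4 \sqrt{48342255}}{11245}$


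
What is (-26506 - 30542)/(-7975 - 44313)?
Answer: 7131/6536 ≈ 1.0910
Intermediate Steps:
(-26506 - 30542)/(-7975 - 44313) = -57048/(-52288) = -57048*(-1/52288) = 7131/6536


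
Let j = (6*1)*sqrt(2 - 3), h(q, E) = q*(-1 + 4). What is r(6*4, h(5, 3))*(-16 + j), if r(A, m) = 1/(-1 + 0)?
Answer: 16 - 6*I ≈ 16.0 - 6.0*I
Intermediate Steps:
h(q, E) = 3*q (h(q, E) = q*3 = 3*q)
j = 6*I (j = 6*sqrt(-1) = 6*I ≈ 6.0*I)
r(A, m) = -1 (r(A, m) = 1/(-1) = -1)
r(6*4, h(5, 3))*(-16 + j) = -(-16 + 6*I) = 16 - 6*I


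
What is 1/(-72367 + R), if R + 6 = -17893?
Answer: -1/90266 ≈ -1.1078e-5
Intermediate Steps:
R = -17899 (R = -6 - 17893 = -17899)
1/(-72367 + R) = 1/(-72367 - 17899) = 1/(-90266) = -1/90266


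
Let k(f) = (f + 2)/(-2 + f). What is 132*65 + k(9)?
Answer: 60071/7 ≈ 8581.6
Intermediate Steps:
k(f) = (2 + f)/(-2 + f)
132*65 + k(9) = 132*65 + (2 + 9)/(-2 + 9) = 8580 + 11/7 = 60071/7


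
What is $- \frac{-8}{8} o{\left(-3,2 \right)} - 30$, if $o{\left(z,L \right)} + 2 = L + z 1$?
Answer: $-33$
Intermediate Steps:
$o{\left(z,L \right)} = -2 + L + z$ ($o{\left(z,L \right)} = -2 + \left(L + z 1\right) = -2 + \left(L + z\right) = -2 + L + z$)
$- \frac{-8}{8} o{\left(-3,2 \right)} - 30 = - \frac{-8}{8} \left(-2 + 2 - 3\right) - 30 = - \frac{-8}{8} \left(-3\right) - 30 = \left(-1\right) \left(-1\right) \left(-3\right) - 30 = 1 \left(-3\right) - 30 = -3 - 30 = -33$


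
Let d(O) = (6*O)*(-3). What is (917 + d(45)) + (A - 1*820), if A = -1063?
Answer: -1776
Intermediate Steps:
d(O) = -18*O
(917 + d(45)) + (A - 1*820) = (917 - 18*45) + (-1063 - 1*820) = (917 - 810) + (-1063 - 820) = 107 - 1883 = -1776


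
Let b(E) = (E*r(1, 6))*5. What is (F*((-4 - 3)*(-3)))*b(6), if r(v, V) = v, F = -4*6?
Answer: -15120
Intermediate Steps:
F = -24
b(E) = 5*E (b(E) = (E*1)*5 = E*5 = 5*E)
(F*((-4 - 3)*(-3)))*b(6) = (-24*(-4 - 3)*(-3))*(5*6) = -(-168)*(-3)*30 = -24*21*30 = -504*30 = -15120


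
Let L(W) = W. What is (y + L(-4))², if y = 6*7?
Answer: 1444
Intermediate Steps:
y = 42
(y + L(-4))² = (42 - 4)² = 38² = 1444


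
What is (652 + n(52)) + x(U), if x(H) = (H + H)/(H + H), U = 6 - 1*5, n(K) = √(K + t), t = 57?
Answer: 653 + √109 ≈ 663.44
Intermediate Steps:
n(K) = √(57 + K) (n(K) = √(K + 57) = √(57 + K))
U = 1 (U = 6 - 5 = 1)
x(H) = 1 (x(H) = (2*H)/((2*H)) = (2*H)*(1/(2*H)) = 1)
(652 + n(52)) + x(U) = (652 + √(57 + 52)) + 1 = (652 + √109) + 1 = 653 + √109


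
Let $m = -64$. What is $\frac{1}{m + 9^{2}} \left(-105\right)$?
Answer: $- \frac{105}{17} \approx -6.1765$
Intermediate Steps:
$\frac{1}{m + 9^{2}} \left(-105\right) = \frac{1}{-64 + 9^{2}} \left(-105\right) = \frac{1}{-64 + 81} \left(-105\right) = \frac{1}{17} \left(-105\right) = - \frac{105}{17}$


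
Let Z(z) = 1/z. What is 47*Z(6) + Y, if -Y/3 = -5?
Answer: 137/6 ≈ 22.833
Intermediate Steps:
Y = 15 (Y = -3*(-5) = 15)
47*Z(6) + Y = 47/6 + 15 = 137/6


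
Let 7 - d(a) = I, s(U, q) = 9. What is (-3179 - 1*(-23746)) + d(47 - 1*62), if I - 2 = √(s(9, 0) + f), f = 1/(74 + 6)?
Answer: 20572 - √3605/20 ≈ 20569.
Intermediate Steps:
f = 1/80 ≈ 0.012500
I = 2 + √3605/20 (I = 2 + √(9 + 1/80) = 2 + √(721/80) = 2 + √3605/20 ≈ 5.0021)
d(a) = 5 - √3605/20 (d(a) = 7 - (2 + √3605/20) = 7 + (-2 - √3605/20) = 5 - √3605/20)
(-3179 - 1*(-23746)) + d(47 - 1*62) = (-3179 - 1*(-23746)) + (5 - √3605/20) = (-3179 + 23746) + (5 - √3605/20) = 20567 + (5 - √3605/20) = 20572 - √3605/20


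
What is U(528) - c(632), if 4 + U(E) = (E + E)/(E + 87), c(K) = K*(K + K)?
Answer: -163764308/205 ≈ -7.9885e+5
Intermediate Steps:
c(K) = 2*K**2 (c(K) = K*(2*K) = 2*K**2)
U(E) = -4 + 2*E/(87 + E) (U(E) = -4 + (E + E)/(E + 87) = -4 + (2*E)/(87 + E) = -4 + 2*E/(87 + E))
U(528) - c(632) = 2*(-174 - 1*528)/(87 + 528) - 2*632**2 = 2*(-174 - 528)/615 - 2*399424 = 2*(1/615)*(-702) - 1*798848 = -468/205 - 798848 = -163764308/205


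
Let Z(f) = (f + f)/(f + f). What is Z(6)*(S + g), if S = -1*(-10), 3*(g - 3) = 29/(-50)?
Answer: 1921/150 ≈ 12.807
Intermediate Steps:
g = 421/150 (g = 3 + (29/(-50))/3 = 3 + (29*(-1/50))/3 = 3 + (1/3)*(-29/50) = 3 - 29/150 = 421/150 ≈ 2.8067)
Z(f) = 1 (Z(f) = (2*f)/((2*f)) = (2*f)*(1/(2*f)) = 1)
S = 10
Z(6)*(S + g) = 1*(10 + 421/150) = 1*(1921/150) = 1921/150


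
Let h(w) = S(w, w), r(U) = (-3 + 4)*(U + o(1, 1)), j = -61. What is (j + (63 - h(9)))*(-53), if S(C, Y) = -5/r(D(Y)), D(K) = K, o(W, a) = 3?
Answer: -1537/12 ≈ -128.08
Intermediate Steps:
r(U) = 3 + U (r(U) = (-3 + 4)*(U + 3) = 1*(3 + U) = 3 + U)
S(C, Y) = -5/(3 + Y)
h(w) = -5/(3 + w)
(j + (63 - h(9)))*(-53) = (-61 + (63 - (-5)/(3 + 9)))*(-53) = (-61 + (63 - (-5)/12))*(-53) = (-61 + (63 - 1*(-5/12)))*(-53) = (-61 + (63 + 5/12))*(-53) = (-61 + 761/12)*(-53) = (29/12)*(-53) = -1537/12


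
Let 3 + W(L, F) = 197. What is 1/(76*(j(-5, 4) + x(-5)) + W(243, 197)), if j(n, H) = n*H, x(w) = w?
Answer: -1/1706 ≈ -0.00058617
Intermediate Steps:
W(L, F) = 194 (W(L, F) = -3 + 197 = 194)
j(n, H) = H*n
1/(76*(j(-5, 4) + x(-5)) + W(243, 197)) = 1/(76*(4*(-5) - 5) + 194) = 1/(76*(-20 - 5) + 194) = 1/(76*(-25) + 194) = 1/(-1900 + 194) = 1/(-1706) = -1/1706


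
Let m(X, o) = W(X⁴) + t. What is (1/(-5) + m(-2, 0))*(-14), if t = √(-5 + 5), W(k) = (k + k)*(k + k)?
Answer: -71666/5 ≈ -14333.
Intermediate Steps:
W(k) = 4*k² (W(k) = (2*k)*(2*k) = 4*k²)
t = 0 (t = √0 = 0)
m(X, o) = 4*X⁸ (m(X, o) = 4*(X⁴)² + 0 = 4*X⁸ + 0 = 4*X⁸)
(1/(-5) + m(-2, 0))*(-14) = (1/(-5) + 4*(-2)⁸)*(-14) = (-⅕ + 4*256)*(-14) = (-⅕ + 1024)*(-14) = (5119/5)*(-14) = -71666/5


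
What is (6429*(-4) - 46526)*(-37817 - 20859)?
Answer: 4238871592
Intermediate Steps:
(6429*(-4) - 46526)*(-37817 - 20859) = (-25716 - 46526)*(-58676) = -72242*(-58676) = 4238871592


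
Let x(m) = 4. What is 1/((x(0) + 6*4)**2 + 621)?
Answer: 1/1405 ≈ 0.00071174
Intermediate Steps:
1/((x(0) + 6*4)**2 + 621) = 1/((4 + 6*4)**2 + 621) = 1/((4 + 24)**2 + 621) = 1/(28**2 + 621) = 1/(784 + 621) = 1/1405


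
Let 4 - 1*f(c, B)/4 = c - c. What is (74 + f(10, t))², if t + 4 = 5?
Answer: 8100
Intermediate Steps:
t = 1 (t = -4 + 5 = 1)
f(c, B) = 16 (f(c, B) = 16 - 4*(c - c) = 16 - 4*0 = 16 + 0 = 16)
(74 + f(10, t))² = (74 + 16)² = 90² = 8100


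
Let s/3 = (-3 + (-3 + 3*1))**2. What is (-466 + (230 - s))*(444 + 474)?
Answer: -241434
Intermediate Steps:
s = 27 (s = 3*(-3 + (-3 + 3*1))**2 = 3*(-3 + (-3 + 3))**2 = 3*(-3 + 0)**2 = 3*(-3)**2 = 3*9 = 27)
(-466 + (230 - s))*(444 + 474) = (-466 + (230 - 1*27))*(444 + 474) = (-466 + (230 - 27))*918 = (-466 + 203)*918 = -263*918 = -241434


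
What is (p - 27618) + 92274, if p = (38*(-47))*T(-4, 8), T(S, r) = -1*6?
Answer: 75372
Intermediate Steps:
T(S, r) = -6
p = 10716 (p = (38*(-47))*(-6) = -1786*(-6) = 10716)
(p - 27618) + 92274 = (10716 - 27618) + 92274 = -16902 + 92274 = 75372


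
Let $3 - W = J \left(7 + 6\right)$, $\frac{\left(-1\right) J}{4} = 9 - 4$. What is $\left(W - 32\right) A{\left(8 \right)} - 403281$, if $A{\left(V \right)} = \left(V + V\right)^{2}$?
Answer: $-344145$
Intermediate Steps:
$A{\left(V \right)} = 4 V^{2}$ ($A{\left(V \right)} = \left(2 V\right)^{2} = 4 V^{2}$)
$J = -20$ ($J = - 4 \left(9 - 4\right) = \left(-4\right) 5 = -20$)
$W = 263$ ($W = 3 - - 20 \left(7 + 6\right) = 3 - \left(-20\right) 13 = 3 - -260 = 3 + 260 = 263$)
$\left(W - 32\right) A{\left(8 \right)} - 403281 = \left(263 - 32\right) 4 \cdot 8^{2} - 403281 = 231 \cdot 4 \cdot 64 - 403281 = 231 \cdot 256 - 403281 = 59136 - 403281 = -344145$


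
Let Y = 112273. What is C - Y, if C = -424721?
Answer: -536994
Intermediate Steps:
C - Y = -424721 - 1*112273 = -424721 - 112273 = -536994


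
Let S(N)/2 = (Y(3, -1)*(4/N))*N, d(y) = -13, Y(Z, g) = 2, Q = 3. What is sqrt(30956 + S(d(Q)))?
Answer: 2*sqrt(7743) ≈ 175.99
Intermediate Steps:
S(N) = 16 (S(N) = 2*((2*(4/N))*N) = 2*((8/N)*N) = 2*8 = 16)
sqrt(30956 + S(d(Q))) = sqrt(30956 + 16) = sqrt(30972) = 2*sqrt(7743)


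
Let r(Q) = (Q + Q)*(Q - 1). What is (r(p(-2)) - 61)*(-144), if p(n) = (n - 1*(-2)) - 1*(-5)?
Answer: 3024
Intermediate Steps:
p(n) = 7 + n (p(n) = (n + 2) + 5 = (2 + n) + 5 = 7 + n)
r(Q) = 2*Q*(-1 + Q) (r(Q) = (2*Q)*(-1 + Q) = 2*Q*(-1 + Q))
(r(p(-2)) - 61)*(-144) = (2*(7 - 2)*(-1 + (7 - 2)) - 61)*(-144) = (2*5*(-1 + 5) - 61)*(-144) = (2*5*4 - 61)*(-144) = (40 - 61)*(-144) = -21*(-144) = 3024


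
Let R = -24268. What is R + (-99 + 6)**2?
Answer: -15619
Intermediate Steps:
R + (-99 + 6)**2 = -24268 + (-99 + 6)**2 = -24268 + (-93)**2 = -24268 + 8649 = -15619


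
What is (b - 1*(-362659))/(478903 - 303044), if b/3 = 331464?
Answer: 1357051/175859 ≈ 7.7167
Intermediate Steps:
b = 994392 (b = 3*331464 = 994392)
(b - 1*(-362659))/(478903 - 303044) = (994392 - 1*(-362659))/(478903 - 303044) = (994392 + 362659)/175859 = 1357051*(1/175859) = 1357051/175859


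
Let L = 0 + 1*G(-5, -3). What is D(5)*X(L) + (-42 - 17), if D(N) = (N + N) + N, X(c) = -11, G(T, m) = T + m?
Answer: -224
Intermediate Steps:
L = -8 (L = 0 + 1*(-5 - 3) = 0 + 1*(-8) = 0 - 8 = -8)
D(N) = 3*N (D(N) = 2*N + N = 3*N)
D(5)*X(L) + (-42 - 17) = (3*5)*(-11) + (-42 - 17) = 15*(-11) - 59 = -165 - 59 = -224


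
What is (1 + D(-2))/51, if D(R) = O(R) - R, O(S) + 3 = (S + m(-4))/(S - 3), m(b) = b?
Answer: 2/85 ≈ 0.023529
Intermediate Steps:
O(S) = -3 + (-4 + S)/(-3 + S) (O(S) = -3 + (S - 4)/(S - 3) = -3 + (-4 + S)/(-3 + S))
D(R) = -R + (5 - 2*R)/(-3 + R) (D(R) = (5 - 2*R)/(-3 + R) - R = -R + (5 - 2*R)/(-3 + R))
(1 + D(-2))/51 = (1 + (5 - 2 - 1*(-2)²)/(-3 - 2))/51 = (1 + (5 - 2 - 1*4)/(-5))/51 = (1 - (5 - 2 - 4)/5)/51 = (1 - ⅕*(-1))/51 = (1 + ⅕)/51 = (1/51)*(6/5) = 2/85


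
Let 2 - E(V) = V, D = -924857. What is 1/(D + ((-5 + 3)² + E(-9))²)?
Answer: -1/924632 ≈ -1.0815e-6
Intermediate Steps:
E(V) = 2 - V
1/(D + ((-5 + 3)² + E(-9))²) = 1/(-924857 + ((-5 + 3)² + (2 - 1*(-9)))²) = 1/(-924857 + ((-2)² + (2 + 9))²) = 1/(-924857 + (4 + 11)²) = 1/(-924857 + 15²) = 1/(-924857 + 225) = 1/(-924632) = -1/924632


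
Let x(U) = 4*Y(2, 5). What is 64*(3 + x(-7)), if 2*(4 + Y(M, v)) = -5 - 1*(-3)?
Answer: -1088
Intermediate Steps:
Y(M, v) = -5 (Y(M, v) = -4 + (-5 - 1*(-3))/2 = -4 + (-5 + 3)/2 = -4 + (½)*(-2) = -4 - 1 = -5)
x(U) = -20 (x(U) = 4*(-5) = -20)
64*(3 + x(-7)) = 64*(3 - 20) = 64*(-17) = -1088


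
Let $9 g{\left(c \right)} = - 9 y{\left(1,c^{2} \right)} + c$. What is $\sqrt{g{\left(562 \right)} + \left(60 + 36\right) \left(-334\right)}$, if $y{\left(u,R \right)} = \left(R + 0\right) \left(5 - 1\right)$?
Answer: $\frac{i \sqrt{11658398}}{3} \approx 1138.1 i$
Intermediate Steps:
$y{\left(u,R \right)} = 4 R$ ($y{\left(u,R \right)} = R 4 = 4 R$)
$g{\left(c \right)} = - 4 c^{2} + \frac{c}{9}$ ($g{\left(c \right)} = \frac{- 9 \cdot 4 c^{2} + c}{9} = \frac{- 36 c^{2} + c}{9} = \frac{c - 36 c^{2}}{9} = - 4 c^{2} + \frac{c}{9}$)
$\sqrt{g{\left(562 \right)} + \left(60 + 36\right) \left(-334\right)} = \sqrt{\frac{1}{9} \cdot 562 \left(1 - 20232\right) + \left(60 + 36\right) \left(-334\right)} = \sqrt{\frac{1}{9} \cdot 562 \left(1 - 20232\right) + 96 \left(-334\right)} = \sqrt{\frac{1}{9} \cdot 562 \left(-20231\right) - 32064} = \sqrt{- \frac{11369822}{9} - 32064} = \sqrt{- \frac{11658398}{9}} = \frac{i \sqrt{11658398}}{3}$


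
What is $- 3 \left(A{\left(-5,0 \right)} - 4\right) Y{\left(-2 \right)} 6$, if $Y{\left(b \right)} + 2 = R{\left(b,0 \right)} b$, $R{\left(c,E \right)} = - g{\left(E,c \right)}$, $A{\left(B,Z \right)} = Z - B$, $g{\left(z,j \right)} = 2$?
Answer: $-36$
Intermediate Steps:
$R{\left(c,E \right)} = -2$ ($R{\left(c,E \right)} = \left(-1\right) 2 = -2$)
$Y{\left(b \right)} = -2 - 2 b$
$- 3 \left(A{\left(-5,0 \right)} - 4\right) Y{\left(-2 \right)} 6 = - 3 \left(\left(0 - -5\right) - 4\right) \left(-2 - -4\right) 6 = - 3 \left(\left(0 + 5\right) - 4\right) \left(-2 + 4\right) 6 = - 3 \left(5 - 4\right) 2 \cdot 6 = \left(-3\right) 1 \cdot 2 \cdot 6 = \left(-3\right) 2 \cdot 6 = \left(-6\right) 6 = -36$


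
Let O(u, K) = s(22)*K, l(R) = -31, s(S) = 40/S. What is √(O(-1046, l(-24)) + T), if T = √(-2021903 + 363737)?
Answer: √(-6820 + 121*I*√1658166)/11 ≈ 24.825 + 25.935*I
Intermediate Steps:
O(u, K) = 20*K/11 (O(u, K) = (40/22)*K = (40*(1/22))*K = 20*K/11)
T = I*√1658166 (T = √(-1658166) = I*√1658166 ≈ 1287.7*I)
√(O(-1046, l(-24)) + T) = √((20/11)*(-31) + I*√1658166) = √(-620/11 + I*√1658166)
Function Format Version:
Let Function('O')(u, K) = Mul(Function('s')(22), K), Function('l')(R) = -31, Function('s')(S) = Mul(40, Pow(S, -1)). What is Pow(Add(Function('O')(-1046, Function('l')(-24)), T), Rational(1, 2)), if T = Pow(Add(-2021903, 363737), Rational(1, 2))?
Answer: Mul(Rational(1, 11), Pow(Add(-6820, Mul(121, I, Pow(1658166, Rational(1, 2)))), Rational(1, 2))) ≈ Add(24.825, Mul(25.935, I))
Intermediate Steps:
Function('O')(u, K) = Mul(Rational(20, 11), K) (Function('O')(u, K) = Mul(Mul(40, Pow(22, -1)), K) = Mul(Mul(40, Rational(1, 22)), K) = Mul(Rational(20, 11), K))
T = Mul(I, Pow(1658166, Rational(1, 2))) (T = Pow(-1658166, Rational(1, 2)) = Mul(I, Pow(1658166, Rational(1, 2))) ≈ Mul(1287.7, I))
Pow(Add(Function('O')(-1046, Function('l')(-24)), T), Rational(1, 2)) = Pow(Add(Mul(Rational(20, 11), -31), Mul(I, Pow(1658166, Rational(1, 2)))), Rational(1, 2)) = Pow(Add(Rational(-620, 11), Mul(I, Pow(1658166, Rational(1, 2)))), Rational(1, 2))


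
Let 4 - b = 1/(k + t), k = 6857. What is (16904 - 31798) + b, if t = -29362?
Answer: -335099449/22505 ≈ -14890.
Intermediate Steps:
b = 90021/22505 (b = 4 - 1/(6857 - 29362) = 4 - 1/(-22505) = 4 - 1*(-1/22505) = 4 + 1/22505 = 90021/22505 ≈ 4.0000)
(16904 - 31798) + b = (16904 - 31798) + 90021/22505 = -14894 + 90021/22505 = -335099449/22505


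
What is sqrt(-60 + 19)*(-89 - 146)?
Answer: -235*I*sqrt(41) ≈ -1504.7*I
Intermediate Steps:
sqrt(-60 + 19)*(-89 - 146) = sqrt(-41)*(-235) = (I*sqrt(41))*(-235) = -235*I*sqrt(41)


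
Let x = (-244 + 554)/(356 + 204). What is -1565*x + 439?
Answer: -23931/56 ≈ -427.34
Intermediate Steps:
x = 31/56 (x = 310/560 = 310*(1/560) = 31/56 ≈ 0.55357)
-1565*x + 439 = -1565*31/56 + 439 = -48515/56 + 439 = -23931/56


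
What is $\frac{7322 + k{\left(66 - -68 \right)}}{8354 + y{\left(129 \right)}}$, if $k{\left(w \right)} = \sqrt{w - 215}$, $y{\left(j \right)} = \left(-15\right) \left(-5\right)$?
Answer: $\frac{7322}{8429} + \frac{9 i}{8429} \approx 0.86867 + 0.0010677 i$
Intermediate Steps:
$y{\left(j \right)} = 75$
$k{\left(w \right)} = \sqrt{-215 + w}$
$\frac{7322 + k{\left(66 - -68 \right)}}{8354 + y{\left(129 \right)}} = \frac{7322 + \sqrt{-215 + \left(66 - -68\right)}}{8354 + 75} = \frac{7322 + \sqrt{-215 + \left(66 + 68\right)}}{8429} = \left(7322 + \sqrt{-215 + 134}\right) \frac{1}{8429} = \left(7322 + \sqrt{-81}\right) \frac{1}{8429} = \left(7322 + 9 i\right) \frac{1}{8429} = \frac{7322}{8429} + \frac{9 i}{8429}$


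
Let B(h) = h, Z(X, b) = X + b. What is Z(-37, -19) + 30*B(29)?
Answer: 814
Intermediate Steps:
Z(-37, -19) + 30*B(29) = (-37 - 19) + 30*29 = -56 + 870 = 814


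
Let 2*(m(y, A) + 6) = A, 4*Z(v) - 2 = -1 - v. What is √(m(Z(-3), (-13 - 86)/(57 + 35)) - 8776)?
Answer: I*√74335402/92 ≈ 93.715*I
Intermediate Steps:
Z(v) = ¼ - v/4 (Z(v) = ½ + (-1 - v)/4 = ½ + (-¼ - v/4) = ¼ - v/4)
m(y, A) = -6 + A/2
√(m(Z(-3), (-13 - 86)/(57 + 35)) - 8776) = √((-6 + ((-13 - 86)/(57 + 35))/2) - 8776) = √((-6 + (-99/92)/2) - 8776) = √((-6 + (-99*1/92)/2) - 8776) = √((-6 + (½)*(-99/92)) - 8776) = √((-6 - 99/184) - 8776) = √(-1203/184 - 8776) = √(-1615987/184) = I*√74335402/92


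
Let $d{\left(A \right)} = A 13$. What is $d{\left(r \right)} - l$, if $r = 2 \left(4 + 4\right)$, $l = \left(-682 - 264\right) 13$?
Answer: $12506$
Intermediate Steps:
$l = -12298$ ($l = \left(-682 - 264\right) 13 = \left(-946\right) 13 = -12298$)
$r = 16$ ($r = 2 \cdot 8 = 16$)
$d{\left(A \right)} = 13 A$
$d{\left(r \right)} - l = 13 \cdot 16 - -12298 = 208 + 12298 = 12506$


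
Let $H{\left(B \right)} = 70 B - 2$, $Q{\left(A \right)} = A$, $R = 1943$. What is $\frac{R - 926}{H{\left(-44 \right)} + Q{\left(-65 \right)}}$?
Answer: $- \frac{339}{1049} \approx -0.32316$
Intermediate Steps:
$H{\left(B \right)} = -2 + 70 B$
$\frac{R - 926}{H{\left(-44 \right)} + Q{\left(-65 \right)}} = \frac{1943 - 926}{\left(-2 + 70 \left(-44\right)\right) - 65} = \frac{1017}{\left(-2 - 3080\right) - 65} = \frac{1017}{-3082 - 65} = \frac{1017}{-3147} = 1017 \left(- \frac{1}{3147}\right) = - \frac{339}{1049}$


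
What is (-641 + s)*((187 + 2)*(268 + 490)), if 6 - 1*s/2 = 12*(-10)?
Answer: -55728918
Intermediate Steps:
s = 252 (s = 12 - 24*(-10) = 12 - 2*(-120) = 12 + 240 = 252)
(-641 + s)*((187 + 2)*(268 + 490)) = (-641 + 252)*((187 + 2)*(268 + 490)) = -73521*758 = -389*143262 = -55728918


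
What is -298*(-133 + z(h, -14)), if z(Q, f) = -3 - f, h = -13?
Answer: 36356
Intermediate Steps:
-298*(-133 + z(h, -14)) = -298*(-133 + (-3 - 1*(-14))) = -298*(-133 + (-3 + 14)) = -298*(-133 + 11) = -298*(-122) = 36356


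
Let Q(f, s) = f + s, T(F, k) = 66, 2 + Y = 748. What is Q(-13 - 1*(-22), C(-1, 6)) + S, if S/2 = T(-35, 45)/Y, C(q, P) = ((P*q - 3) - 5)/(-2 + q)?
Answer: 15491/1119 ≈ 13.844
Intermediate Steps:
Y = 746 (Y = -2 + 748 = 746)
C(q, P) = (-8 + P*q)/(-2 + q) (C(q, P) = ((-3 + P*q) - 5)/(-2 + q) = (-8 + P*q)/(-2 + q))
S = 66/373 (S = 2*(66/746) = 2*(66*(1/746)) = 2*(33/373) = 66/373 ≈ 0.17694)
Q(-13 - 1*(-22), C(-1, 6)) + S = ((-13 - 1*(-22)) + (-8 + 6*(-1))/(-2 - 1)) + 66/373 = ((-13 + 22) + (-8 - 6)/(-3)) + 66/373 = (9 - ⅓*(-14)) + 66/373 = (9 + 14/3) + 66/373 = 41/3 + 66/373 = 15491/1119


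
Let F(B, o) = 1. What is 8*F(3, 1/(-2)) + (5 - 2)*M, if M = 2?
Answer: 14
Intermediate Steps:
8*F(3, 1/(-2)) + (5 - 2)*M = 8*1 + (5 - 2)*2 = 8 + 3*2 = 8 + 6 = 14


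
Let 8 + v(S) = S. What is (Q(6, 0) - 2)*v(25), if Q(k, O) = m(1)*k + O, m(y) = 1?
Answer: 68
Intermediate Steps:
v(S) = -8 + S
Q(k, O) = O + k (Q(k, O) = 1*k + O = k + O = O + k)
(Q(6, 0) - 2)*v(25) = ((0 + 6) - 2)*(-8 + 25) = (6 - 2)*17 = 4*17 = 68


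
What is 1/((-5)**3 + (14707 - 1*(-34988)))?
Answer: 1/49570 ≈ 2.0173e-5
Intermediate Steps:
1/((-5)**3 + (14707 - 1*(-34988))) = 1/(-125 + (14707 + 34988)) = 1/(-125 + 49695) = 1/49570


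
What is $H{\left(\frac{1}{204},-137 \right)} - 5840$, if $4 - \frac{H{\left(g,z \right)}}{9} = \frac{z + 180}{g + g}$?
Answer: $-45278$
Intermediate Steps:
$H{\left(g,z \right)} = 36 - \frac{9 \left(180 + z\right)}{2 g}$ ($H{\left(g,z \right)} = 36 - 9 \frac{z + 180}{g + g} = 36 - 9 \frac{180 + z}{2 g} = 36 - \frac{9 \left(180 + z\right)}{2 g}$)
$H{\left(\frac{1}{204},-137 \right)} - 5840 = \frac{9 \left(-180 - -137 + \frac{8}{204}\right)}{2 \cdot \frac{1}{204}} - 5840 = \frac{9 \frac{1}{\frac{1}{204}} \left(-180 + 137 + 8 \cdot \frac{1}{204}\right)}{2} - 5840 = \frac{9}{2} \cdot 204 \left(-180 + 137 + \frac{2}{51}\right) - 5840 = \frac{9}{2} \cdot 204 \left(- \frac{2191}{51}\right) - 5840 = -39438 - 5840 = -45278$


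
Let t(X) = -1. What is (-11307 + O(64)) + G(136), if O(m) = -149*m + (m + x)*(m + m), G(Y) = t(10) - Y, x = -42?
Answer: -18164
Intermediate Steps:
G(Y) = -1 - Y
O(m) = -149*m + 2*m*(-42 + m) (O(m) = -149*m + (m - 42)*(m + m) = -149*m + (-42 + m)*(2*m) = -149*m + 2*m*(-42 + m))
(-11307 + O(64)) + G(136) = (-11307 + 64*(-233 + 2*64)) + (-1 - 1*136) = (-11307 + 64*(-233 + 128)) + (-1 - 136) = (-11307 + 64*(-105)) - 137 = (-11307 - 6720) - 137 = -18027 - 137 = -18164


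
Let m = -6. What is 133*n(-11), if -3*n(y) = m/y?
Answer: -266/11 ≈ -24.182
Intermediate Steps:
n(y) = 2/y (n(y) = -(-2)/y = 2/y)
133*n(-11) = 133*(2/(-11)) = 133*(2*(-1/11)) = 133*(-2/11) = -266/11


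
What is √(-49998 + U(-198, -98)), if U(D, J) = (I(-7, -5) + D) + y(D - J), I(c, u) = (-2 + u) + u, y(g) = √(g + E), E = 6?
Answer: √(-50208 + I*√94) ≈ 0.022 + 224.07*I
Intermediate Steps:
y(g) = √(6 + g) (y(g) = √(g + 6) = √(6 + g))
I(c, u) = -2 + 2*u
U(D, J) = -12 + D + √(6 + D - J) (U(D, J) = ((-2 + 2*(-5)) + D) + √(6 + (D - J)) = ((-2 - 10) + D) + √(6 + D - J) = (-12 + D) + √(6 + D - J) = -12 + D + √(6 + D - J))
√(-49998 + U(-198, -98)) = √(-49998 + (-12 - 198 + √(6 - 198 - 1*(-98)))) = √(-49998 + (-12 - 198 + √(6 - 198 + 98))) = √(-49998 + (-12 - 198 + √(-94))) = √(-49998 + (-12 - 198 + I*√94)) = √(-49998 + (-210 + I*√94)) = √(-50208 + I*√94)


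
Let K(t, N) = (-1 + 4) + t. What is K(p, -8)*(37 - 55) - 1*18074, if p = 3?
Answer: -18182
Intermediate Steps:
K(t, N) = 3 + t
K(p, -8)*(37 - 55) - 1*18074 = (3 + 3)*(37 - 55) - 1*18074 = 6*(-18) - 18074 = -108 - 18074 = -18182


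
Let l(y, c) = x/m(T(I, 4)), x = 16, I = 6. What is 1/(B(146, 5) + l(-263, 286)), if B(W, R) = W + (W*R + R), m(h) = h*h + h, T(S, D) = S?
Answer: 21/18509 ≈ 0.0011346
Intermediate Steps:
m(h) = h + h² (m(h) = h² + h = h + h²)
l(y, c) = 8/21 (l(y, c) = 16/((6*(1 + 6))) = 16/((6*7)) = 16/42 = 16*(1/42) = 8/21)
B(W, R) = R + W + R*W (B(W, R) = W + (R*W + R) = W + (R + R*W) = R + W + R*W)
1/(B(146, 5) + l(-263, 286)) = 1/((5 + 146 + 5*146) + 8/21) = 1/((5 + 146 + 730) + 8/21) = 1/(881 + 8/21) = 1/(18509/21) = 21/18509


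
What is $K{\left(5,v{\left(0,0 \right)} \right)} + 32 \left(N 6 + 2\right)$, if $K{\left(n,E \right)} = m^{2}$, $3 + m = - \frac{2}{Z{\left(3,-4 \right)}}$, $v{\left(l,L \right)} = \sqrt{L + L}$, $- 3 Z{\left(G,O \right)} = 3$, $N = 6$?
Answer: $1217$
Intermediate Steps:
$Z{\left(G,O \right)} = -1$ ($Z{\left(G,O \right)} = \left(- \frac{1}{3}\right) 3 = -1$)
$v{\left(l,L \right)} = \sqrt{2} \sqrt{L}$ ($v{\left(l,L \right)} = \sqrt{2 L} = \sqrt{2} \sqrt{L}$)
$m = -1$ ($m = -3 - \frac{2}{-1} = -3 - -2 = -3 + 2 = -1$)
$K{\left(n,E \right)} = 1$ ($K{\left(n,E \right)} = \left(-1\right)^{2} = 1$)
$K{\left(5,v{\left(0,0 \right)} \right)} + 32 \left(N 6 + 2\right) = 1 + 32 \left(6 \cdot 6 + 2\right) = 1 + 32 \left(36 + 2\right) = 1 + 32 \cdot 38 = 1 + 1216 = 1217$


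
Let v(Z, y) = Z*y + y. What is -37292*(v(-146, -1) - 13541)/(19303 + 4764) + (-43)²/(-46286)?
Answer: 23122757770869/1113965162 ≈ 20757.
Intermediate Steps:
v(Z, y) = y + Z*y
-37292*(v(-146, -1) - 13541)/(19303 + 4764) + (-43)²/(-46286) = -37292*(-(1 - 146) - 13541)/(19303 + 4764) + (-43)²/(-46286) = -37292/(24067/(-1*(-145) - 13541)) + 1849*(-1/46286) = -37292/(24067/(145 - 13541)) - 1849/46286 = -37292/(24067/(-13396)) - 1849/46286 = -37292/(24067*(-1/13396)) - 1849/46286 = -37292/(-24067/13396) - 1849/46286 = -37292*(-13396/24067) - 1849/46286 = 499563632/24067 - 1849/46286 = 23122757770869/1113965162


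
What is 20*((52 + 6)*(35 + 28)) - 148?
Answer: 72932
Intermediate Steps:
20*((52 + 6)*(35 + 28)) - 148 = 20*(58*63) - 148 = 20*3654 - 148 = 73080 - 148 = 72932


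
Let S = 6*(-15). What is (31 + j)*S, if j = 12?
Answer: -3870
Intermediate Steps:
S = -90
(31 + j)*S = (31 + 12)*(-90) = 43*(-90) = -3870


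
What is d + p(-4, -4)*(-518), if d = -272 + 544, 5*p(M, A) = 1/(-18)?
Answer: 12499/45 ≈ 277.76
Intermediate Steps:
p(M, A) = -1/90 (p(M, A) = (⅕)/(-18) = (⅕)*(-1/18) = -1/90)
d = 272
d + p(-4, -4)*(-518) = 272 - 1/90*(-518) = 272 + 259/45 = 12499/45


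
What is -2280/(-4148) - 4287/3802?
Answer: -2278479/3942674 ≈ -0.57790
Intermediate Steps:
-2280/(-4148) - 4287/3802 = -2280*(-1/4148) - 4287*1/3802 = 570/1037 - 4287/3802 = -2278479/3942674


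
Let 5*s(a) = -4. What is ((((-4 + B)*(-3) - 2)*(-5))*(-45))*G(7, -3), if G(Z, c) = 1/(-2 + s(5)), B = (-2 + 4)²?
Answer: 1125/7 ≈ 160.71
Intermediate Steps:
s(a) = -⅘ (s(a) = (⅕)*(-4) = -⅘)
B = 4 (B = 2² = 4)
G(Z, c) = -5/14 (G(Z, c) = 1/(-2 - ⅘) = 1/(-14/5) = -5/14)
((((-4 + B)*(-3) - 2)*(-5))*(-45))*G(7, -3) = ((((-4 + 4)*(-3) - 2)*(-5))*(-45))*(-5/14) = (((0*(-3) - 2)*(-5))*(-45))*(-5/14) = (((0 - 2)*(-5))*(-45))*(-5/14) = (-2*(-5)*(-45))*(-5/14) = (10*(-45))*(-5/14) = -450*(-5/14) = 1125/7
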